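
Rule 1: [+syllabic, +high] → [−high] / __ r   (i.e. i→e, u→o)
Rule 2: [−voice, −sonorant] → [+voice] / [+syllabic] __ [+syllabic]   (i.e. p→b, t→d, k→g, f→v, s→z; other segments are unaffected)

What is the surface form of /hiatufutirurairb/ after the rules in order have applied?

Rule 1 (pre-rhotic lowering): /i/ is a high vowel immediately before /r/, so it lowers to [e]. /u/ is a high vowel immediately before /r/, so it lowers to [o]. /i/ is a high vowel immediately before /r/, so it lowers to [e]. /hiatufutirurairb/ → hiatufuteroraerb.
Rule 2 (intervocalic voicing): /t/ is a voiceless obstruent between vowels /a/ and /u/, so it voices to [d]. /f/ is a voiceless obstruent between vowels /u/ and /u/, so it voices to [v]. /t/ is a voiceless obstruent between vowels /u/ and /e/, so it voices to [d]. /hiatufuteroraerb/ → hiaduvuderoraerb.

hiaduvuderoraerb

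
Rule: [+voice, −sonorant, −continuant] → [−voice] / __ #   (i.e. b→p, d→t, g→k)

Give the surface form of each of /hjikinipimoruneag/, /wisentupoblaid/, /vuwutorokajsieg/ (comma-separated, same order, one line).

/hjikinipimoruneag/: /g/ is a voiced stop in word-final position, so it devoices to [k]. → [hjikinipimoruneak].
/wisentupoblaid/: /d/ is a voiced stop in word-final position, so it devoices to [t]. → [wisentupoblait].
/vuwutorokajsieg/: /g/ is a voiced stop in word-final position, so it devoices to [k]. → [vuwutorokajsiek].

hjikinipimoruneak, wisentupoblait, vuwutorokajsiek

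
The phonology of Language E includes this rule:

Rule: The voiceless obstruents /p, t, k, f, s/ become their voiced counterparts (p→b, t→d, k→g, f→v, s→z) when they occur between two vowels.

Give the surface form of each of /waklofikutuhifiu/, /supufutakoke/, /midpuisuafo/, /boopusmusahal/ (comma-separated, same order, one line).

wakloviguduhiviu, subuvudagoge, midpuizuavo, boobusmuzahal

/waklofikutuhifiu/: /f/ is a voiceless obstruent between vowels /o/ and /i/, so it voices to [v]. /k/ is a voiceless obstruent between vowels /i/ and /u/, so it voices to [g]. /t/ is a voiceless obstruent between vowels /u/ and /u/, so it voices to [d]. /f/ is a voiceless obstruent between vowels /i/ and /i/, so it voices to [v]. → [wakloviguduhiviu].
/supufutakoke/: /p/ is a voiceless obstruent between vowels /u/ and /u/, so it voices to [b]. /f/ is a voiceless obstruent between vowels /u/ and /u/, so it voices to [v]. /t/ is a voiceless obstruent between vowels /u/ and /a/, so it voices to [d]. /k/ is a voiceless obstruent between vowels /a/ and /o/, so it voices to [g]. /k/ is a voiceless obstruent between vowels /o/ and /e/, so it voices to [g]. → [subuvudagoge].
/midpuisuafo/: /s/ is a voiceless obstruent between vowels /i/ and /u/, so it voices to [z]. /f/ is a voiceless obstruent between vowels /a/ and /o/, so it voices to [v]. → [midpuizuavo].
/boopusmusahal/: /p/ is a voiceless obstruent between vowels /o/ and /u/, so it voices to [b]. /s/ is a voiceless obstruent between vowels /u/ and /a/, so it voices to [z]. → [boobusmuzahal].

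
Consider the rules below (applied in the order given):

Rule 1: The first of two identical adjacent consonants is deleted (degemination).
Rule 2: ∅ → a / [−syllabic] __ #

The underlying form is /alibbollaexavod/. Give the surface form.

alibolaexavoda

Rule 1 (degemination): /bb/ is a geminate; the first /b/ deletes. /ll/ is a geminate; the first /l/ deletes. /alibbollaexavod/ → alibolaexavod.
Rule 2 (final a-epenthesis): the form ends in the consonant /d/, so [a] is inserted word-finally. /alibolaexavod/ → alibolaexavoda.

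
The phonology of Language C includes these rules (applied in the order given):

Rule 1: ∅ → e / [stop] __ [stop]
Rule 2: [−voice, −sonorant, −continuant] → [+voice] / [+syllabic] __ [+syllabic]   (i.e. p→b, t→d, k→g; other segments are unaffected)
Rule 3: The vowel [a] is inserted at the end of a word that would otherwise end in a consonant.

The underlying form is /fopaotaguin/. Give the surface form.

fobaodaguina

Rule 1 (stop-cluster e-epenthesis): no segment meets the environment; /fopaotaguin/ is unchanged.
Rule 2 (intervocalic voicing): /p/ is a voiceless stop between vowels /o/ and /a/, so it voices to [b]. /t/ is a voiceless stop between vowels /o/ and /a/, so it voices to [d]. /fopaotaguin/ → fobaodaguin.
Rule 3 (final a-epenthesis): the form ends in the consonant /n/, so [a] is inserted word-finally. /fobaodaguin/ → fobaodaguina.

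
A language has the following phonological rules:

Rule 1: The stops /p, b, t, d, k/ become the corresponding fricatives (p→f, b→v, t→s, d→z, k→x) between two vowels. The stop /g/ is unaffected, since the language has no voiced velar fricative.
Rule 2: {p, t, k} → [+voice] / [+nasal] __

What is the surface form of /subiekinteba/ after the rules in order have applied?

Rule 1 (intervocalic spirantization): /b/ is a stop between vowels /u/ and /i/, so it spirantizes to the fricative [v]. /k/ is a stop between vowels /e/ and /i/, so it spirantizes to the fricative [x]. /b/ is a stop between vowels /e/ and /a/, so it spirantizes to the fricative [v]. /subiekinteba/ → suviexinteva.
Rule 2 (post-nasal voicing): /t/ is a voiceless stop immediately after the nasal /n/, so it voices to [d]. /suviexinteva/ → suviexindeva.

suviexindeva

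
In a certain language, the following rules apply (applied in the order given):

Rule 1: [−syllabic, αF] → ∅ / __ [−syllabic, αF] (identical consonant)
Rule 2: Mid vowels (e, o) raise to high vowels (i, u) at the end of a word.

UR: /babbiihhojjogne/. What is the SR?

babiihojogni

Rule 1 (degemination): /bb/ is a geminate; the first /b/ deletes. /hh/ is a geminate; the first /h/ deletes. /jj/ is a geminate; the first /j/ deletes. /babbiihhojjogne/ → babiihojogne.
Rule 2 (final vowel raising): /e/ is a mid vowel in word-final position, so it raises to [i]. /babiihojogne/ → babiihojogni.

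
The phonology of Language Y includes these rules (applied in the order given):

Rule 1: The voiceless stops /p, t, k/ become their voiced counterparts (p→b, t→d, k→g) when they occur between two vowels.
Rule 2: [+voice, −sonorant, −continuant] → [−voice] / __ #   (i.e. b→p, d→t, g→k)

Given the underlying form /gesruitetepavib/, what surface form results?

gesruidedebavip

Rule 1 (intervocalic voicing): /t/ is a voiceless stop between vowels /i/ and /e/, so it voices to [d]. /t/ is a voiceless stop between vowels /e/ and /e/, so it voices to [d]. /p/ is a voiceless stop between vowels /e/ and /a/, so it voices to [b]. /gesruitetepavib/ → gesruidedebavib.
Rule 2 (final devoicing): /b/ is a voiced stop in word-final position, so it devoices to [p]. /gesruidedebavib/ → gesruidedebavip.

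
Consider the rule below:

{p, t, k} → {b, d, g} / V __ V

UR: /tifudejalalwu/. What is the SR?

tifudejalalwu

No segment of /tifudejalalwu/ meets the structural description of the rule, so the form surfaces unchanged.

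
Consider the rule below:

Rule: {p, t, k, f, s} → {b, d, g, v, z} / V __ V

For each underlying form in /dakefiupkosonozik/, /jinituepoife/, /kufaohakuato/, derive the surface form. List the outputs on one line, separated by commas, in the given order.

/dakefiupkosonozik/: /k/ is a voiceless obstruent between vowels /a/ and /e/, so it voices to [g]. /f/ is a voiceless obstruent between vowels /e/ and /i/, so it voices to [v]. /s/ is a voiceless obstruent between vowels /o/ and /o/, so it voices to [z]. → [dageviupkozonozik].
/jinituepoife/: /t/ is a voiceless obstruent between vowels /i/ and /u/, so it voices to [d]. /p/ is a voiceless obstruent between vowels /e/ and /o/, so it voices to [b]. /f/ is a voiceless obstruent between vowels /i/ and /e/, so it voices to [v]. → [jinidueboive].
/kufaohakuato/: /f/ is a voiceless obstruent between vowels /u/ and /a/, so it voices to [v]. /k/ is a voiceless obstruent between vowels /a/ and /u/, so it voices to [g]. /t/ is a voiceless obstruent between vowels /a/ and /o/, so it voices to [d]. → [kuvaohaguado].

dageviupkozonozik, jinidueboive, kuvaohaguado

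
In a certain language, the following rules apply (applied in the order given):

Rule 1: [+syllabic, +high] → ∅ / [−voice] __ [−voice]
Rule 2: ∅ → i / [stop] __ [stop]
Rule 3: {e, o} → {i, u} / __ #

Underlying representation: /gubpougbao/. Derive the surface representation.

Rule 1 (high vowel syncope): no segment meets the environment; /gubpougbao/ is unchanged.
Rule 2 (stop-cluster i-epenthesis): /b/ and /p/ form a stop–stop cluster, so [i] is inserted between them. /g/ and /b/ form a stop–stop cluster, so [i] is inserted between them. /gubpougbao/ → gubipougibao.
Rule 3 (final vowel raising): /o/ is a mid vowel in word-final position, so it raises to [u]. /gubipougibao/ → gubipougibau.

gubipougibau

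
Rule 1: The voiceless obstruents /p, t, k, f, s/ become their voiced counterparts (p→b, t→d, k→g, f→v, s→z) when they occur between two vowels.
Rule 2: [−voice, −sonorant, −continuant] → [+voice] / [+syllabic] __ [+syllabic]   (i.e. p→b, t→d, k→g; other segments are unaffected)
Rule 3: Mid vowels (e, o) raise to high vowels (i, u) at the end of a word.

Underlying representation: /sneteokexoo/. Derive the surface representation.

Rule 1 (intervocalic voicing): /t/ is a voiceless obstruent between vowels /e/ and /e/, so it voices to [d]. /k/ is a voiceless obstruent between vowels /o/ and /e/, so it voices to [g]. /sneteokexoo/ → snedeogexoo.
Rule 2 (intervocalic voicing): no segment meets the environment; /snedeogexoo/ is unchanged.
Rule 3 (final vowel raising): /o/ is a mid vowel in word-final position, so it raises to [u]. /snedeogexoo/ → snedeogexou.

snedeogexou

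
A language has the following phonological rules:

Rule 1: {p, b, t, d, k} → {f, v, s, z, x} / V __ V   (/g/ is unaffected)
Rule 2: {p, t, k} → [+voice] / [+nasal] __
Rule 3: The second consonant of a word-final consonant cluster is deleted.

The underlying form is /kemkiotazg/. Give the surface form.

kemgiosaz

Rule 1 (intervocalic spirantization): /t/ is a stop between vowels /o/ and /a/, so it spirantizes to the fricative [s]. /kemkiotazg/ → kemkiosazg.
Rule 2 (post-nasal voicing): /k/ is a voiceless stop immediately after the nasal /m/, so it voices to [g]. /kemkiosazg/ → kemgiosazg.
Rule 3 (final cluster simplification): /g/ is the second consonant of a word-final cluster /zg/, so it deletes. /kemgiosazg/ → kemgiosaz.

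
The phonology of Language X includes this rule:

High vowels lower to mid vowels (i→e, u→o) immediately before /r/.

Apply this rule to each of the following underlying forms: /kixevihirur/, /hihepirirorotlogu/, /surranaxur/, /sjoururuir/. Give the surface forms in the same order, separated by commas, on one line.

/kixevihirur/: /i/ is a high vowel immediately before /r/, so it lowers to [e]. /u/ is a high vowel immediately before /r/, so it lowers to [o]. → [kixeviheror].
/hihepirirorotlogu/: /i/ is a high vowel immediately before /r/, so it lowers to [e]. /i/ is a high vowel immediately before /r/, so it lowers to [e]. → [hihepererorotlogu].
/surranaxur/: /u/ is a high vowel immediately before /r/, so it lowers to [o]. /u/ is a high vowel immediately before /r/, so it lowers to [o]. → [sorranaxor].
/sjoururuir/: /u/ is a high vowel immediately before /r/, so it lowers to [o]. /u/ is a high vowel immediately before /r/, so it lowers to [o]. /i/ is a high vowel immediately before /r/, so it lowers to [e]. → [sjoororuer].

kixeviheror, hihepererorotlogu, sorranaxor, sjoororuer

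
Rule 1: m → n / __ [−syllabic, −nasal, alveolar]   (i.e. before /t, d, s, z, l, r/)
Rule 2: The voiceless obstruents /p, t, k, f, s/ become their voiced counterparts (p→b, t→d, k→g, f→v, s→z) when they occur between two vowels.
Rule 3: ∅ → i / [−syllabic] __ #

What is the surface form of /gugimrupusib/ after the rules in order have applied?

Rule 1 (nasal place assimilation): /m/ precedes the alveolar consonant /r/, so it assimilates in place to [n]. /gugimrupusib/ → guginrupusib.
Rule 2 (intervocalic voicing): /p/ is a voiceless obstruent between vowels /u/ and /u/, so it voices to [b]. /s/ is a voiceless obstruent between vowels /u/ and /i/, so it voices to [z]. /guginrupusib/ → guginrubuzib.
Rule 3 (final i-epenthesis): the form ends in the consonant /b/, so [i] is inserted word-finally. /guginrubuzib/ → guginrubuzibi.

guginrubuzibi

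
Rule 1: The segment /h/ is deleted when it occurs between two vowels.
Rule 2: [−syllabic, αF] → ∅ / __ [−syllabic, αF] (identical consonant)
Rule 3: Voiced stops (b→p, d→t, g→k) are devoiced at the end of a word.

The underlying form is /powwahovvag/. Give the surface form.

Rule 1 (intervocalic h-deletion): /h/ occurs between vowels /a/ and /o/, so it deletes. /powwahovvag/ → powwaovvag.
Rule 2 (degemination): /ww/ is a geminate; the first /w/ deletes. /vv/ is a geminate; the first /v/ deletes. /powwaovvag/ → powaovag.
Rule 3 (final devoicing): /g/ is a voiced stop in word-final position, so it devoices to [k]. /powaovag/ → powaovak.

powaovak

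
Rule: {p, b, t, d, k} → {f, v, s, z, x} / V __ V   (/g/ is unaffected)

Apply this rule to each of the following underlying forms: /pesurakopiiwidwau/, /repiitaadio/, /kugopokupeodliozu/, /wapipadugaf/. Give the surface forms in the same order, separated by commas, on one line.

pesuraxofiiwidwau, refiisaazio, kugofoxufeodliozu, wafifazugaf

/pesurakopiiwidwau/: /k/ is a stop between vowels /a/ and /o/, so it spirantizes to the fricative [x]. /p/ is a stop between vowels /o/ and /i/, so it spirantizes to the fricative [f]. → [pesuraxofiiwidwau].
/repiitaadio/: /p/ is a stop between vowels /e/ and /i/, so it spirantizes to the fricative [f]. /t/ is a stop between vowels /i/ and /a/, so it spirantizes to the fricative [s]. /d/ is a stop between vowels /a/ and /i/, so it spirantizes to the fricative [z]. → [refiisaazio].
/kugopokupeodliozu/: /p/ is a stop between vowels /o/ and /o/, so it spirantizes to the fricative [f]. /k/ is a stop between vowels /o/ and /u/, so it spirantizes to the fricative [x]. /p/ is a stop between vowels /u/ and /e/, so it spirantizes to the fricative [f]. → [kugofoxufeodliozu].
/wapipadugaf/: /p/ is a stop between vowels /a/ and /i/, so it spirantizes to the fricative [f]. /p/ is a stop between vowels /i/ and /a/, so it spirantizes to the fricative [f]. /d/ is a stop between vowels /a/ and /u/, so it spirantizes to the fricative [z]. → [wafifazugaf].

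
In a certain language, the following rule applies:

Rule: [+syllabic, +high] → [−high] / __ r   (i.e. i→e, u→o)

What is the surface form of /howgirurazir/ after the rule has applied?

/i/ is a high vowel immediately before /r/, so it lowers to [e].
/u/ is a high vowel immediately before /r/, so it lowers to [o].
/i/ is a high vowel immediately before /r/, so it lowers to [e].
Surface form: [howgerorazer].

howgerorazer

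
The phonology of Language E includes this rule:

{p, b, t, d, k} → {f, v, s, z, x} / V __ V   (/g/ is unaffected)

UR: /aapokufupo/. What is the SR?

/p/ is a stop between vowels /a/ and /o/, so it spirantizes to the fricative [f].
/k/ is a stop between vowels /o/ and /u/, so it spirantizes to the fricative [x].
/p/ is a stop between vowels /u/ and /o/, so it spirantizes to the fricative [f].
Surface form: [aafoxufufo].

aafoxufufo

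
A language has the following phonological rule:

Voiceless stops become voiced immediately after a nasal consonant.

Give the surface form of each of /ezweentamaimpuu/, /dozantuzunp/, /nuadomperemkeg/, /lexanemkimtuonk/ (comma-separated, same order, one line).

ezweendamaimbuu, dozanduzunb, nuadomberemgeg, lexanemgimduong

/ezweentamaimpuu/: /t/ is a voiceless stop immediately after the nasal /n/, so it voices to [d]. /p/ is a voiceless stop immediately after the nasal /m/, so it voices to [b]. → [ezweendamaimbuu].
/dozantuzunp/: /t/ is a voiceless stop immediately after the nasal /n/, so it voices to [d]. /p/ is a voiceless stop immediately after the nasal /n/, so it voices to [b]. → [dozanduzunb].
/nuadomperemkeg/: /p/ is a voiceless stop immediately after the nasal /m/, so it voices to [b]. /k/ is a voiceless stop immediately after the nasal /m/, so it voices to [g]. → [nuadomberemgeg].
/lexanemkimtuonk/: /k/ is a voiceless stop immediately after the nasal /m/, so it voices to [g]. /t/ is a voiceless stop immediately after the nasal /m/, so it voices to [d]. /k/ is a voiceless stop immediately after the nasal /n/, so it voices to [g]. → [lexanemgimduong].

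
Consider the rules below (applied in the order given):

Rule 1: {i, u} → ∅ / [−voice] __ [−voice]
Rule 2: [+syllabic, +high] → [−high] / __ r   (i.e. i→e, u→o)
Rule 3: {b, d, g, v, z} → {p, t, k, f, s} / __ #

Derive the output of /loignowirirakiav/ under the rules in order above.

loignowererakiaf

Rule 1 (high vowel syncope): no segment meets the environment; /loignowirirakiav/ is unchanged.
Rule 2 (pre-rhotic lowering): /i/ is a high vowel immediately before /r/, so it lowers to [e]. /i/ is a high vowel immediately before /r/, so it lowers to [e]. /loignowirirakiav/ → loignowererakiav.
Rule 3 (final devoicing): /v/ is a voiced obstruent in word-final position, so it devoices to [f]. /loignowererakiav/ → loignowererakiaf.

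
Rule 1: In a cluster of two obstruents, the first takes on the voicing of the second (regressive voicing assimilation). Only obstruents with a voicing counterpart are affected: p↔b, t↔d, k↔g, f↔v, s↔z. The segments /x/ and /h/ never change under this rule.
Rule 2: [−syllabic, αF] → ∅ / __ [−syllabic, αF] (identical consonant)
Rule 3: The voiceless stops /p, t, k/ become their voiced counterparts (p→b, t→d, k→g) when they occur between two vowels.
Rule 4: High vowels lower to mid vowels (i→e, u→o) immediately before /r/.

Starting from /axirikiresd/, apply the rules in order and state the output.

axerigerezd

Rule 1 (regressive voicing assimilation): /s/ precedes the voiced obstruent /d/, so it voices to [z] by assimilation. /axirikiresd/ → axirikirezd.
Rule 2 (degemination): no segment meets the environment; /axirikirezd/ is unchanged.
Rule 3 (intervocalic voicing): /k/ is a voiceless stop between vowels /i/ and /i/, so it voices to [g]. /axirikirezd/ → axirigirezd.
Rule 4 (pre-rhotic lowering): /i/ is a high vowel immediately before /r/, so it lowers to [e]. /i/ is a high vowel immediately before /r/, so it lowers to [e]. /axirigirezd/ → axerigerezd.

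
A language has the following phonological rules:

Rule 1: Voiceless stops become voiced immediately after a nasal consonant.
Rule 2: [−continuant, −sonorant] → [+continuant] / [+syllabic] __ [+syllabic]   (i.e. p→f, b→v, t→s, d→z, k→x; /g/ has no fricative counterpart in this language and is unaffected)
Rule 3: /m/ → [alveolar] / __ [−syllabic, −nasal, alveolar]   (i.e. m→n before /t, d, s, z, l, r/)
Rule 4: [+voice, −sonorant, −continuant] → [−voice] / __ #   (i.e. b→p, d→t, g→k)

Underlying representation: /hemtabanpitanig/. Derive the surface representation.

Rule 1 (post-nasal voicing): /t/ is a voiceless stop immediately after the nasal /m/, so it voices to [d]. /p/ is a voiceless stop immediately after the nasal /n/, so it voices to [b]. /hemtabanpitanig/ → hemdabanbitanig.
Rule 2 (intervocalic spirantization): /b/ is a stop between vowels /a/ and /a/, so it spirantizes to the fricative [v]. /t/ is a stop between vowels /i/ and /a/, so it spirantizes to the fricative [s]. /hemdabanbitanig/ → hemdavanbisanig.
Rule 3 (nasal place assimilation): /m/ precedes the alveolar consonant /d/, so it assimilates in place to [n]. /hemdavanbisanig/ → hendavanbisanig.
Rule 4 (final devoicing): /g/ is a voiced stop in word-final position, so it devoices to [k]. /hendavanbisanig/ → hendavanbisanik.

hendavanbisanik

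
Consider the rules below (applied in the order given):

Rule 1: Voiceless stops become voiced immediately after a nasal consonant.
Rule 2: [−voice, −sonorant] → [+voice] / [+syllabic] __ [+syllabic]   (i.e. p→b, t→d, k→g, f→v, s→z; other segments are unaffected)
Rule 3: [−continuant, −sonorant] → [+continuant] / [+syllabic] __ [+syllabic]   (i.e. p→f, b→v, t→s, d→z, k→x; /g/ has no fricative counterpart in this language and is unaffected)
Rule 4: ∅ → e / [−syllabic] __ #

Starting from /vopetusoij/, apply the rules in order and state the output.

vovezuzoije

Rule 1 (post-nasal voicing): no segment meets the environment; /vopetusoij/ is unchanged.
Rule 2 (intervocalic voicing): /p/ is a voiceless obstruent between vowels /o/ and /e/, so it voices to [b]. /t/ is a voiceless obstruent between vowels /e/ and /u/, so it voices to [d]. /s/ is a voiceless obstruent between vowels /u/ and /o/, so it voices to [z]. /vopetusoij/ → vobeduzoij.
Rule 3 (intervocalic spirantization): /b/ is a stop between vowels /o/ and /e/, so it spirantizes to the fricative [v]. /d/ is a stop between vowels /e/ and /u/, so it spirantizes to the fricative [z]. /vobeduzoij/ → vovezuzoij.
Rule 4 (final e-epenthesis): the form ends in the consonant /j/, so [e] is inserted word-finally. /vovezuzoij/ → vovezuzoije.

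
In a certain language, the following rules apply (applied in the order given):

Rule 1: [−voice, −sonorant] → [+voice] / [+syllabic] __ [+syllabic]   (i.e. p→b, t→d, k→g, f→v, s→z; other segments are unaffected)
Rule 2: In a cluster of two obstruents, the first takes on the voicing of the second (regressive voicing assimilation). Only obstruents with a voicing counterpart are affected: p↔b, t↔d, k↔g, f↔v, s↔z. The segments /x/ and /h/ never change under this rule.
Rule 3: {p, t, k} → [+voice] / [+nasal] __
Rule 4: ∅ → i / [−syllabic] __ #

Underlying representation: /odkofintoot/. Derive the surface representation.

Rule 1 (intervocalic voicing): /f/ is a voiceless obstruent between vowels /o/ and /i/, so it voices to [v]. /odkofintoot/ → odkovintoot.
Rule 2 (regressive voicing assimilation): /d/ precedes the voiceless obstruent /k/, so it devoices to [t] by assimilation. /odkovintoot/ → otkovintoot.
Rule 3 (post-nasal voicing): /t/ is a voiceless stop immediately after the nasal /n/, so it voices to [d]. /otkovintoot/ → otkovindoot.
Rule 4 (final i-epenthesis): the form ends in the consonant /t/, so [i] is inserted word-finally. /otkovindoot/ → otkovindooti.

otkovindooti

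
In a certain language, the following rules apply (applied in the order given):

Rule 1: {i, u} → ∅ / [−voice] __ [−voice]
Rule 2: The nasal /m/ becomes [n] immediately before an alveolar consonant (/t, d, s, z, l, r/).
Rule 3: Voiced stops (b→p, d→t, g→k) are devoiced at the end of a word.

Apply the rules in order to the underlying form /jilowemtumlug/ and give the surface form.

jilowentunluk

Rule 1 (high vowel syncope): no segment meets the environment; /jilowemtumlug/ is unchanged.
Rule 2 (nasal place assimilation): /m/ precedes the alveolar consonant /t/, so it assimilates in place to [n]. /m/ precedes the alveolar consonant /l/, so it assimilates in place to [n]. /jilowemtumlug/ → jilowentunlug.
Rule 3 (final devoicing): /g/ is a voiced stop in word-final position, so it devoices to [k]. /jilowentunlug/ → jilowentunluk.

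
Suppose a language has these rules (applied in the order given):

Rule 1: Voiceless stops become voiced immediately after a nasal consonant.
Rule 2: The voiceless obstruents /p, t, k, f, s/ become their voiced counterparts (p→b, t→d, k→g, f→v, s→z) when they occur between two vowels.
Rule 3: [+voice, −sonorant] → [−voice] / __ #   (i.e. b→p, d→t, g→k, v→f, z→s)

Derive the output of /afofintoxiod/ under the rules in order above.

avovindoxiot

Rule 1 (post-nasal voicing): /t/ is a voiceless stop immediately after the nasal /n/, so it voices to [d]. /afofintoxiod/ → afofindoxiod.
Rule 2 (intervocalic voicing): /f/ is a voiceless obstruent between vowels /a/ and /o/, so it voices to [v]. /f/ is a voiceless obstruent between vowels /o/ and /i/, so it voices to [v]. /afofindoxiod/ → avovindoxiod.
Rule 3 (final devoicing): /d/ is a voiced obstruent in word-final position, so it devoices to [t]. /avovindoxiod/ → avovindoxiot.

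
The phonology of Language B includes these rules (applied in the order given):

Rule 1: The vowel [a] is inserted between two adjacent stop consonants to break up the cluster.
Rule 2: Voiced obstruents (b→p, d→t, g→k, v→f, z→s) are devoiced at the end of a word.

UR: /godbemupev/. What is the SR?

godabemupef

Rule 1 (stop-cluster a-epenthesis): /d/ and /b/ form a stop–stop cluster, so [a] is inserted between them. /godbemupev/ → godabemupev.
Rule 2 (final devoicing): /v/ is a voiced obstruent in word-final position, so it devoices to [f]. /godabemupev/ → godabemupef.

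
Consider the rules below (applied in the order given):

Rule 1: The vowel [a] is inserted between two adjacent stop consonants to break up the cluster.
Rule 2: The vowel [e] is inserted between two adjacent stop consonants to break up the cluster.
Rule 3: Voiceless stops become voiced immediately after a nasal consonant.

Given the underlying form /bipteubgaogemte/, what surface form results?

bipateubagaogemde

Rule 1 (stop-cluster a-epenthesis): /p/ and /t/ form a stop–stop cluster, so [a] is inserted between them. /b/ and /g/ form a stop–stop cluster, so [a] is inserted between them. /bipteubgaogemte/ → bipateubagaogemte.
Rule 2 (stop-cluster e-epenthesis): no segment meets the environment; /bipateubagaogemte/ is unchanged.
Rule 3 (post-nasal voicing): /t/ is a voiceless stop immediately after the nasal /m/, so it voices to [d]. /bipateubagaogemte/ → bipateubagaogemde.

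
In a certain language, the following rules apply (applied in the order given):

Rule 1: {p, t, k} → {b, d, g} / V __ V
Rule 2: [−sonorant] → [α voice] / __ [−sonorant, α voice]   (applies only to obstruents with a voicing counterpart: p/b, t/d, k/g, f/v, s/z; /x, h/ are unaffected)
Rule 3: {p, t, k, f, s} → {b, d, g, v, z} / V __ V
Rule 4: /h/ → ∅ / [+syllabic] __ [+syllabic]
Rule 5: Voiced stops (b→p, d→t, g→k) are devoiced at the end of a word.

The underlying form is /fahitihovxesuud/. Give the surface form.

Rule 1 (intervocalic voicing): /t/ is a voiceless stop between vowels /i/ and /i/, so it voices to [d]. /fahitihovxesuud/ → fahidihovxesuud.
Rule 2 (regressive voicing assimilation): /v/ precedes the voiceless obstruent /x/, so it devoices to [f] by assimilation. /fahidihovxesuud/ → fahidihofxesuud.
Rule 3 (intervocalic voicing): /s/ is a voiceless obstruent between vowels /e/ and /u/, so it voices to [z]. /fahidihofxesuud/ → fahidihofxezuud.
Rule 4 (intervocalic h-deletion): /h/ occurs between vowels /a/ and /i/, so it deletes. /h/ occurs between vowels /i/ and /o/, so it deletes. /fahidihofxezuud/ → faidiofxezuud.
Rule 5 (final devoicing): /d/ is a voiced stop in word-final position, so it devoices to [t]. /faidiofxezuud/ → faidiofxezuut.

faidiofxezuut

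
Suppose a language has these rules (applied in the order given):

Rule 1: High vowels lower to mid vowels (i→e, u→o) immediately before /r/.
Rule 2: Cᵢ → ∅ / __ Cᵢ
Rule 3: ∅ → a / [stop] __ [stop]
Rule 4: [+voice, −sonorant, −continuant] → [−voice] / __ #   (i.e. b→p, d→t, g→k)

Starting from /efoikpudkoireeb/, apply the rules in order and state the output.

Rule 1 (pre-rhotic lowering): /i/ is a high vowel immediately before /r/, so it lowers to [e]. /efoikpudkoireeb/ → efoikpudkoereeb.
Rule 2 (degemination): no segment meets the environment; /efoikpudkoereeb/ is unchanged.
Rule 3 (stop-cluster a-epenthesis): /k/ and /p/ form a stop–stop cluster, so [a] is inserted between them. /d/ and /k/ form a stop–stop cluster, so [a] is inserted between them. /efoikpudkoereeb/ → efoikapudakoereeb.
Rule 4 (final devoicing): /b/ is a voiced stop in word-final position, so it devoices to [p]. /efoikapudakoereeb/ → efoikapudakoereep.

efoikapudakoereep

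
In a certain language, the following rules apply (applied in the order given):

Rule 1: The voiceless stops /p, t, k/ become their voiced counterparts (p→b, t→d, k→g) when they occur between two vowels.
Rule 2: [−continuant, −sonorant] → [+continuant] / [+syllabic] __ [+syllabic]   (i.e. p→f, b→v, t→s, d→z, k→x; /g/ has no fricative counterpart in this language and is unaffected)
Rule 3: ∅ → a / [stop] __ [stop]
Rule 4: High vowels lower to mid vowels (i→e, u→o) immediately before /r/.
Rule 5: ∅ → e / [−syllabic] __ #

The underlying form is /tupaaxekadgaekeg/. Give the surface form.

Rule 1 (intervocalic voicing): /p/ is a voiceless stop between vowels /u/ and /a/, so it voices to [b]. /k/ is a voiceless stop between vowels /e/ and /a/, so it voices to [g]. /k/ is a voiceless stop between vowels /e/ and /e/, so it voices to [g]. /tupaaxekadgaekeg/ → tubaaxegadgaegeg.
Rule 2 (intervocalic spirantization): /b/ is a stop between vowels /u/ and /a/, so it spirantizes to the fricative [v]. /tubaaxegadgaegeg/ → tuvaaxegadgaegeg.
Rule 3 (stop-cluster a-epenthesis): /d/ and /g/ form a stop–stop cluster, so [a] is inserted between them. /tuvaaxegadgaegeg/ → tuvaaxegadagaegeg.
Rule 4 (pre-rhotic lowering): no segment meets the environment; /tuvaaxegadagaegeg/ is unchanged.
Rule 5 (final e-epenthesis): the form ends in the consonant /g/, so [e] is inserted word-finally. /tuvaaxegadagaegeg/ → tuvaaxegadagaegege.

tuvaaxegadagaegege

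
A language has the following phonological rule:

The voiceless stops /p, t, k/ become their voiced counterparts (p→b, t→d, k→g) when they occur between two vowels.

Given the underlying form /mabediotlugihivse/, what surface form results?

mabediotlugihivse

No segment of /mabediotlugihivse/ meets the structural description of the rule, so the form surfaces unchanged.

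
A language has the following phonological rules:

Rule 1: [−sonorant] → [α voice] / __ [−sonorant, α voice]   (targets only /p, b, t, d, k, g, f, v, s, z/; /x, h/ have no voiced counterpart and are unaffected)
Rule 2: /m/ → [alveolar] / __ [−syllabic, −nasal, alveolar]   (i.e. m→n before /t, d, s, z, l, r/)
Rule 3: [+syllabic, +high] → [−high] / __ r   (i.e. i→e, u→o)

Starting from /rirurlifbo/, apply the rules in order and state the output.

Rule 1 (regressive voicing assimilation): /f/ precedes the voiced obstruent /b/, so it voices to [v] by assimilation. /rirurlifbo/ → rirurlivbo.
Rule 2 (nasal place assimilation): no segment meets the environment; /rirurlivbo/ is unchanged.
Rule 3 (pre-rhotic lowering): /i/ is a high vowel immediately before /r/, so it lowers to [e]. /u/ is a high vowel immediately before /r/, so it lowers to [o]. /rirurlivbo/ → rerorlivbo.

rerorlivbo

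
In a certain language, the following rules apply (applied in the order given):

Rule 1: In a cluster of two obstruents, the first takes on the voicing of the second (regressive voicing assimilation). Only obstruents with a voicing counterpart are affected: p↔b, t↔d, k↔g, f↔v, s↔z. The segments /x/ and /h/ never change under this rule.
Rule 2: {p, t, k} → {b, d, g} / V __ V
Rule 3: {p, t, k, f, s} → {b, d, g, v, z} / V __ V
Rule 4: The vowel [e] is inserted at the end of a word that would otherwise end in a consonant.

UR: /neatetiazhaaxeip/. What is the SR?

Rule 1 (regressive voicing assimilation): /z/ precedes the voiceless obstruent /h/, so it devoices to [s] by assimilation. /neatetiazhaaxeip/ → neatetiashaaxeip.
Rule 2 (intervocalic voicing): /t/ is a voiceless stop between vowels /a/ and /e/, so it voices to [d]. /t/ is a voiceless stop between vowels /e/ and /i/, so it voices to [d]. /neatetiashaaxeip/ → neadediashaaxeip.
Rule 3 (intervocalic voicing): no segment meets the environment; /neadediashaaxeip/ is unchanged.
Rule 4 (final e-epenthesis): the form ends in the consonant /p/, so [e] is inserted word-finally. /neadediashaaxeip/ → neadediashaaxeipe.

neadediashaaxeipe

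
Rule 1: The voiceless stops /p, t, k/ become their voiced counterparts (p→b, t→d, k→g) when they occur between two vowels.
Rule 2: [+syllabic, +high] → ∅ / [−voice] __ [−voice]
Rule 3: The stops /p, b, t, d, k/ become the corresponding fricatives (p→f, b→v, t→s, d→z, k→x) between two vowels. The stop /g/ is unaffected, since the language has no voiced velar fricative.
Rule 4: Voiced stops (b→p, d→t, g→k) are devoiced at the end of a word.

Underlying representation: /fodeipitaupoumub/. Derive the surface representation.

Rule 1 (intervocalic voicing): /p/ is a voiceless stop between vowels /i/ and /i/, so it voices to [b]. /t/ is a voiceless stop between vowels /i/ and /a/, so it voices to [d]. /p/ is a voiceless stop between vowels /u/ and /o/, so it voices to [b]. /fodeipitaupoumub/ → fodeibidauboumub.
Rule 2 (high vowel syncope): no segment meets the environment; /fodeibidauboumub/ is unchanged.
Rule 3 (intervocalic spirantization): /d/ is a stop between vowels /o/ and /e/, so it spirantizes to the fricative [z]. /b/ is a stop between vowels /i/ and /i/, so it spirantizes to the fricative [v]. /d/ is a stop between vowels /i/ and /a/, so it spirantizes to the fricative [z]. /b/ is a stop between vowels /u/ and /o/, so it spirantizes to the fricative [v]. /fodeibidauboumub/ → fozeivizauvoumub.
Rule 4 (final devoicing): /b/ is a voiced stop in word-final position, so it devoices to [p]. /fozeivizauvoumub/ → fozeivizauvoumup.

fozeivizauvoumup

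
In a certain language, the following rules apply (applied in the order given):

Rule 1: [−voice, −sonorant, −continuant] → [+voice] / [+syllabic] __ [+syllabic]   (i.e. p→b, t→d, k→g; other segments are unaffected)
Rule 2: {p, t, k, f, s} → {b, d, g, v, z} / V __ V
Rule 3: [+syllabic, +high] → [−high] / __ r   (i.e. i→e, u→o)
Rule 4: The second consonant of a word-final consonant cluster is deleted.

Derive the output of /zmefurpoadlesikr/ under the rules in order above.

zmevorpoadlezik

Rule 1 (intervocalic voicing): no segment meets the environment; /zmefurpoadlesikr/ is unchanged.
Rule 2 (intervocalic voicing): /f/ is a voiceless obstruent between vowels /e/ and /u/, so it voices to [v]. /s/ is a voiceless obstruent between vowels /e/ and /i/, so it voices to [z]. /zmefurpoadlesikr/ → zmevurpoadlezikr.
Rule 3 (pre-rhotic lowering): /u/ is a high vowel immediately before /r/, so it lowers to [o]. /zmevurpoadlezikr/ → zmevorpoadlezikr.
Rule 4 (final cluster simplification): /r/ is the second consonant of a word-final cluster /kr/, so it deletes. /zmevorpoadlezikr/ → zmevorpoadlezik.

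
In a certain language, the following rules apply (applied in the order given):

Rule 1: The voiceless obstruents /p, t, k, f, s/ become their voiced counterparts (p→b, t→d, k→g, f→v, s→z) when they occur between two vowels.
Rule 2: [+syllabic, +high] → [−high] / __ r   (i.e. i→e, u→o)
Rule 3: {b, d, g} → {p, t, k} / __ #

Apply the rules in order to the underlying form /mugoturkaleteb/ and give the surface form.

mugodorkaledep

Rule 1 (intervocalic voicing): /t/ is a voiceless obstruent between vowels /o/ and /u/, so it voices to [d]. /t/ is a voiceless obstruent between vowels /e/ and /e/, so it voices to [d]. /mugoturkaleteb/ → mugodurkaledeb.
Rule 2 (pre-rhotic lowering): /u/ is a high vowel immediately before /r/, so it lowers to [o]. /mugodurkaledeb/ → mugodorkaledeb.
Rule 3 (final devoicing): /b/ is a voiced stop in word-final position, so it devoices to [p]. /mugodorkaledeb/ → mugodorkaledep.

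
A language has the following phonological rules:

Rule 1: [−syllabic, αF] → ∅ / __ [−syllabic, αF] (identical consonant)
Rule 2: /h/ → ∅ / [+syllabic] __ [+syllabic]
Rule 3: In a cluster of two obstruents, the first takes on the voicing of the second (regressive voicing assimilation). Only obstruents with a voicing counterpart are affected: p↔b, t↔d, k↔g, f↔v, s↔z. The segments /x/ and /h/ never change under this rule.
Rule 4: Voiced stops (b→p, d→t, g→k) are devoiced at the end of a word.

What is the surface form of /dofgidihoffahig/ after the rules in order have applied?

dovgidiofaik

Rule 1 (degemination): /ff/ is a geminate; the first /f/ deletes. /dofgidihoffahig/ → dofgidihofahig.
Rule 2 (intervocalic h-deletion): /h/ occurs between vowels /i/ and /o/, so it deletes. /h/ occurs between vowels /a/ and /i/, so it deletes. /dofgidihofahig/ → dofgidiofaig.
Rule 3 (regressive voicing assimilation): /f/ precedes the voiced obstruent /g/, so it voices to [v] by assimilation. /dofgidiofaig/ → dovgidiofaig.
Rule 4 (final devoicing): /g/ is a voiced stop in word-final position, so it devoices to [k]. /dovgidiofaig/ → dovgidiofaik.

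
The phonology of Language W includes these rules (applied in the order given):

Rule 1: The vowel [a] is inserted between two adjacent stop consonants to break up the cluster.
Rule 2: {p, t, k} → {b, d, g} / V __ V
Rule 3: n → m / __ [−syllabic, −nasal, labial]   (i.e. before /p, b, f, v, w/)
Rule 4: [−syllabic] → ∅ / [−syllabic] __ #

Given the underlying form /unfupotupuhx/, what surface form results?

Rule 1 (stop-cluster a-epenthesis): no segment meets the environment; /unfupotupuhx/ is unchanged.
Rule 2 (intervocalic voicing): /p/ is a voiceless stop between vowels /u/ and /o/, so it voices to [b]. /t/ is a voiceless stop between vowels /o/ and /u/, so it voices to [d]. /p/ is a voiceless stop between vowels /u/ and /u/, so it voices to [b]. /unfupotupuhx/ → unfubodubuhx.
Rule 3 (nasal place assimilation): /n/ precedes the labial consonant /f/, so it assimilates in place to [m]. /unfubodubuhx/ → umfubodubuhx.
Rule 4 (final cluster simplification): /x/ is the second consonant of a word-final cluster /hx/, so it deletes. /umfubodubuhx/ → umfubodubuh.

umfubodubuh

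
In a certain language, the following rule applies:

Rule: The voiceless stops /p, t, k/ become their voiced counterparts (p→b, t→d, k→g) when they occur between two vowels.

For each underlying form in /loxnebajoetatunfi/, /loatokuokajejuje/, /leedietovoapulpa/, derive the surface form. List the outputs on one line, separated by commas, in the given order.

/loxnebajoetatunfi/: /t/ is a voiceless stop between vowels /e/ and /a/, so it voices to [d]. /t/ is a voiceless stop between vowels /a/ and /u/, so it voices to [d]. → [loxnebajoedadunfi].
/loatokuokajejuje/: /t/ is a voiceless stop between vowels /a/ and /o/, so it voices to [d]. /k/ is a voiceless stop between vowels /o/ and /u/, so it voices to [g]. /k/ is a voiceless stop between vowels /o/ and /a/, so it voices to [g]. → [loadoguogajejuje].
/leedietovoapulpa/: /t/ is a voiceless stop between vowels /e/ and /o/, so it voices to [d]. /p/ is a voiceless stop between vowels /a/ and /u/, so it voices to [b]. → [leediedovoabulpa].

loxnebajoedadunfi, loadoguogajejuje, leediedovoabulpa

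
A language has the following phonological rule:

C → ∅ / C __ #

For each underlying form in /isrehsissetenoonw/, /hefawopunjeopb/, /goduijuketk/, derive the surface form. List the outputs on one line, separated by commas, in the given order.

/isrehsissetenoonw/: /w/ is the second consonant of a word-final cluster /nw/, so it deletes. → [isrehsissetenoon].
/hefawopunjeopb/: /b/ is the second consonant of a word-final cluster /pb/, so it deletes. → [hefawopunjeop].
/goduijuketk/: /k/ is the second consonant of a word-final cluster /tk/, so it deletes. → [goduijuket].

isrehsissetenoon, hefawopunjeop, goduijuket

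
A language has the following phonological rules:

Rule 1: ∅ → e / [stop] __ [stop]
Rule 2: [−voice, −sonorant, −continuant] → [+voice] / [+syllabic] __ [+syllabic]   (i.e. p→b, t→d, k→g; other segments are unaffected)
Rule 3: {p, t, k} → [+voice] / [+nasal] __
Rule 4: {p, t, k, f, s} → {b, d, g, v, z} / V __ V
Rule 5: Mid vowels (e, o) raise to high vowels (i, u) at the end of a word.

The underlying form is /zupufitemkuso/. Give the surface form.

zubuvidemguzu

Rule 1 (stop-cluster e-epenthesis): no segment meets the environment; /zupufitemkuso/ is unchanged.
Rule 2 (intervocalic voicing): /p/ is a voiceless stop between vowels /u/ and /u/, so it voices to [b]. /t/ is a voiceless stop between vowels /i/ and /e/, so it voices to [d]. /zupufitemkuso/ → zubufidemkuso.
Rule 3 (post-nasal voicing): /k/ is a voiceless stop immediately after the nasal /m/, so it voices to [g]. /zubufidemkuso/ → zubufidemguso.
Rule 4 (intervocalic voicing): /f/ is a voiceless obstruent between vowels /u/ and /i/, so it voices to [v]. /s/ is a voiceless obstruent between vowels /u/ and /o/, so it voices to [z]. /zubufidemguso/ → zubuvidemguzo.
Rule 5 (final vowel raising): /o/ is a mid vowel in word-final position, so it raises to [u]. /zubuvidemguzo/ → zubuvidemguzu.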